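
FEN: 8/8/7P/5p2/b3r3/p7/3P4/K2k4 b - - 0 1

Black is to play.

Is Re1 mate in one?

After Re1: white king on a1; in check: no.
White is not in check, so this cannot be checkmate.

no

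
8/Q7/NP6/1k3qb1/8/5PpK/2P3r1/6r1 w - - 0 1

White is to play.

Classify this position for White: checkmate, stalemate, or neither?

White to move; white king on h3.
In check: yes, from the black queen on f5.
King squares — g2: attacked by Rg1; h2: attacked by Rg2; g3: attacked by Rg2; g4: attacked by Qf5; h4: attacked by Bg5.
Legal moves for White: none.
In check with no legal moves → checkmate.

checkmate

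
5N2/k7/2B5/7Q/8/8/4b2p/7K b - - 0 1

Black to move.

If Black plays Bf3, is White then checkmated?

no

After Bf3: white king on h1; in check: yes, from the black bishop on f3.
White has 3 legal replies: Kxh2, Bxf3, Qxf3.
In check but a legal move exists → not checkmate.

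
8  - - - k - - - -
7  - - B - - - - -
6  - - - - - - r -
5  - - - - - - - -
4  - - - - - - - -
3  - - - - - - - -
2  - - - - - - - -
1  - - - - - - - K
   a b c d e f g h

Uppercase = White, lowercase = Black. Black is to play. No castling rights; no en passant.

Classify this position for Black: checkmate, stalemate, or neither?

Black to move; black king on d8.
In check: yes, from the white bishop on c7.
King squares — c7: available; d7: available; e7: available; c8: available; e8: available.
Legal moves for Black: Ke8, Kc8, Ke7, Kd7, Kxc7.
Black is in check but has 5 legal moves → neither.

neither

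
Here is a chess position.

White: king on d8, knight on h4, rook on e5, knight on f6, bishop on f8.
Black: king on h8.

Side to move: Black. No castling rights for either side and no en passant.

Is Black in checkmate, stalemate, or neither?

Black to move; black king on h8.
In check: no.
King squares — g7: attacked by Bf8; h7: attacked by Nf6; g8: attacked by Nf6.
Legal moves for Black: none.
Not in check and no legal moves → stalemate.

stalemate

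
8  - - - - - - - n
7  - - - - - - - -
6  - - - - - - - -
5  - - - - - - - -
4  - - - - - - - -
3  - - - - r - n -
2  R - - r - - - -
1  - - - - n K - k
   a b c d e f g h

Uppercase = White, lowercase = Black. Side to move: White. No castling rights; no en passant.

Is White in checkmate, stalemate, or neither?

White to move; white king on f1.
In check: yes, from the black knight on g3.
King squares — e1: attacked by Re3; g1: attacked by Kh1; e2: attacked by Rd2; f2: attacked by Rd2; g2: attacked by Ne1.
Legal moves for White: none.
In check with no legal moves → checkmate.

checkmate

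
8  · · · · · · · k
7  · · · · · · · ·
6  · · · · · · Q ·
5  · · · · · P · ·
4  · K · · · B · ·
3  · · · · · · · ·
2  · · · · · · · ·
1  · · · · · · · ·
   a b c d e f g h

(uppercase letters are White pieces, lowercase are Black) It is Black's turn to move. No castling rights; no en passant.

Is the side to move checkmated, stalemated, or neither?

Black to move; black king on h8.
In check: no.
King squares — g7: attacked by Qg6; h7: attacked by Qg6; g8: attacked by Qg6.
Legal moves for Black: none.
Not in check and no legal moves → stalemate.

stalemate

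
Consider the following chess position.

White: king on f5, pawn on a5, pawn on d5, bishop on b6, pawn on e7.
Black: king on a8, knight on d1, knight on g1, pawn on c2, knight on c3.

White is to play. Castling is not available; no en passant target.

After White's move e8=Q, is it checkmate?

no

After e8=Q: black king on a8; in check: yes, from the white queen on e8.
Black has 1 legal reply: Kb7.
In check but a legal move exists → not checkmate.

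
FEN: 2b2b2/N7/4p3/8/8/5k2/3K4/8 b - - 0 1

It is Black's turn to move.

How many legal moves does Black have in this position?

Black to move; king on f3.
In check: no.
Legal moves: Bg7, Be7, Bh6+, Bd6, Bc5, Bb4+, Ba3, Bd7, Bb7, Ba6, Kg4, Kf4, Ke4, Kg3, Kg2, Kf2, e5.
Count: 17.

17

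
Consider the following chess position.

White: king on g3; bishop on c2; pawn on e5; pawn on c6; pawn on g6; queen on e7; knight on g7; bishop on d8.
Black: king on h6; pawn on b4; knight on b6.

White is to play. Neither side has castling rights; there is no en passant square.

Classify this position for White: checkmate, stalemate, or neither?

neither

White to move; white king on g3.
In check: no.
Legal moves for White include: Bc7, Bxb6, Ne8, Ne6, Nh5, Nf5+, Qf8, Qe8, Qf7, Qd7, Qc7, Qb7, Qa7, Qf6, Qe6, Qd6, Qg5+, Qc5, ... (list truncated; more exist).
White has legal moves and is not in check → neither.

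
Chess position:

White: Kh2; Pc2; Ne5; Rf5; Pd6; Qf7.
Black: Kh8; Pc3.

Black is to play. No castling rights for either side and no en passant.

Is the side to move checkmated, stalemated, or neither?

Black to move; black king on h8.
In check: no.
King squares — g7: attacked by Qf7; h7: attacked by Qf7; g8: attacked by Qf7.
Legal moves for Black: none.
Not in check and no legal moves → stalemate.

stalemate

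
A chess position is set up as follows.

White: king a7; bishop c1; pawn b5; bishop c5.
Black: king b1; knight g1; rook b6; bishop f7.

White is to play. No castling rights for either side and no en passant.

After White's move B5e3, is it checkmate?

After B5e3: black king on b1; in check: no.
Black is not in check, so this cannot be checkmate.

no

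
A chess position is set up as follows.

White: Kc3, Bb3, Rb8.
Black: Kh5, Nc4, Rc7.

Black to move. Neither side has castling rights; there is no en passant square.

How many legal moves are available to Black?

23

Black to move; king on h5.
In check: no.
Legal moves: Rc8, Rh7, Rg7, Rf7, Re7, Rd7, Rb7, Ra7, Rc6, Rc5, Kh6, Kg6, Kg5, Kh4, Kg4, Nd6+, Nb6+, Ne5+, Na5+, Ne3+, Na3+, Nd2+, Nb2+.
Count: 23.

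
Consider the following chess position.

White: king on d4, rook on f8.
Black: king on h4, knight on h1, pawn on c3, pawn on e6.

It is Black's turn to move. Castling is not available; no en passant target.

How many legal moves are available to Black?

Black to move; king on h4.
In check: no.
Legal moves: Kh5, Kg5, Kg4, Kh3, Kg3, Ng3, Nf2, e5+, c2.
Count: 9.

9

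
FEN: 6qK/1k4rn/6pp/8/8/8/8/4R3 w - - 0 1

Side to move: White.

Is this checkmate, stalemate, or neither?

White to move; white king on h8.
In check: yes, from the black queen on g8.
King squares — g7: attacked by Qg8; h7: attacked by Rg7; g8: attacked by Rg7.
Legal moves for White: none.
In check with no legal moves → checkmate.

checkmate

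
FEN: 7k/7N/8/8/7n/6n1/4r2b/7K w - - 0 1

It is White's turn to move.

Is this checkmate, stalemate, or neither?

checkmate

White to move; white king on h1.
In check: yes, from the black knight on g3.
King squares — g1: attacked by Bh2; g2: attacked by Re2; h2: attacked by Re2.
Legal moves for White: none.
In check with no legal moves → checkmate.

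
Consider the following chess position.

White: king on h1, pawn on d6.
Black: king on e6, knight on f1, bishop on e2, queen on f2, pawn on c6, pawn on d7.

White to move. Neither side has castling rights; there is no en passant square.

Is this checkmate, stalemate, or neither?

stalemate

White to move; white king on h1.
In check: no.
King squares — g1: attacked by Qf2; g2: attacked by Qf2; h2: attacked by Nf1.
Legal moves for White: none.
Not in check and no legal moves → stalemate.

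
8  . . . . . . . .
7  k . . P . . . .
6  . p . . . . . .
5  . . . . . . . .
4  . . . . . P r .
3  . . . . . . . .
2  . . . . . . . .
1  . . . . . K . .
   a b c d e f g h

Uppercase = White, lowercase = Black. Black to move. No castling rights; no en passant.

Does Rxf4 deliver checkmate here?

no

After Rxf4: white king on f1; in check: yes, from the black rook on f4.
White has 4 legal replies: Kg2, Ke2, Kg1, Ke1.
In check but a legal move exists → not checkmate.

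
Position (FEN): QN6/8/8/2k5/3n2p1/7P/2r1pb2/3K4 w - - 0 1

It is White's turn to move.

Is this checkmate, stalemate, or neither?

checkmate

White to move; white king on d1.
In check: yes, from the black pawn on e2.
King squares — c1: attacked by Rc2; e1: attacked by Bf2; c2: attacked by Nd4; d2: attacked by Rc2; e2: attacked by Rc2.
Legal moves for White: none.
In check with no legal moves → checkmate.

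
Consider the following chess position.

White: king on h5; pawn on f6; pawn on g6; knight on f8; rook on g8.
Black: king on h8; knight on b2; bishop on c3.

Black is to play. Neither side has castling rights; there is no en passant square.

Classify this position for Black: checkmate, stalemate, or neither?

Black to move; black king on h8.
In check: yes, from the white rook on g8.
King squares — g7: attacked by Pf6; h7: attacked by Pg6; g8: available.
Legal moves for Black: Kxg8.
Black is in check but has 1 legal move → neither.

neither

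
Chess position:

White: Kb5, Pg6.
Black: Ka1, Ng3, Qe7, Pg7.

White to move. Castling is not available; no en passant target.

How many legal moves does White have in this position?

White to move; king on b5.
In check: no.
Legal moves: Kc6, Kb6, Ka6, Ka5, Kc4, Ka4.
Count: 6.

6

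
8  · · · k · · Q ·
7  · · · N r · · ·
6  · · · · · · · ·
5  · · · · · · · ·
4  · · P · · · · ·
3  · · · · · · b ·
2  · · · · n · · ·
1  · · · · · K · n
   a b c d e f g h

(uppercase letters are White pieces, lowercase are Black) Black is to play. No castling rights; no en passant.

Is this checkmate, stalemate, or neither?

neither

Black to move; black king on d8.
In check: yes, from the white queen on g8.
Legal moves for Black: Kxd7, Kc7, Re8.
Black is in check but has 3 legal moves → neither.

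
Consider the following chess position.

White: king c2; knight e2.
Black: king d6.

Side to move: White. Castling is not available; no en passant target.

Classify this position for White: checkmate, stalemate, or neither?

neither

White to move; white king on c2.
In check: no.
Legal moves for White: Nf4, Nd4, Ng3, Nc3, Ng1, Nc1, Kd3, Kc3, Kb3, Kd2, Kb2, Kd1, Kc1, Kb1.
White has 14 legal moves and is not in check → neither.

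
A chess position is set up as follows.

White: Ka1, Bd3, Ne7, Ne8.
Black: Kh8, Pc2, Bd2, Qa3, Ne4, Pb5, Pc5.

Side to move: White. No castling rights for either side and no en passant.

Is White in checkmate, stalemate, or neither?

checkmate

White to move; white king on a1.
In check: yes, from the black queen on a3.
King squares — b1: attacked by Pc2; a2: attacked by Qa3; b2: attacked by Qa3.
Legal moves for White: none.
In check with no legal moves → checkmate.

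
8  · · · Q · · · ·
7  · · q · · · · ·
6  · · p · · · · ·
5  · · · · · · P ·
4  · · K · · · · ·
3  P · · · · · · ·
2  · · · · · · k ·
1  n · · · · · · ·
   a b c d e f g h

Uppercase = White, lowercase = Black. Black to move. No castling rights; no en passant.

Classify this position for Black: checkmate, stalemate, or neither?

Black to move; black king on g2.
In check: no.
Legal moves for Black include: Qxd8, Qc8, Qb8, Qh7, Qg7, Qf7+, Qe7, Qd7, Qb7, Qa7, Qd6, Qb6, Qe5, Qa5, Qf4+, Qg3, Qh2, Kh3, ... (list truncated; more exist).
Black has legal moves and is not in check → neither.

neither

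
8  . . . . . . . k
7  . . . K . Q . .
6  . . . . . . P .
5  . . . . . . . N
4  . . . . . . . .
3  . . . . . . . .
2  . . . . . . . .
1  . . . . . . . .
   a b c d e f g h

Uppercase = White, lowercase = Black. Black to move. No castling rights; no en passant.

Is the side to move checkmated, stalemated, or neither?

Black to move; black king on h8.
In check: no.
King squares — g7: attacked by Nh5; h7: attacked by Pg6; g8: attacked by Qf7.
Legal moves for Black: none.
Not in check and no legal moves → stalemate.

stalemate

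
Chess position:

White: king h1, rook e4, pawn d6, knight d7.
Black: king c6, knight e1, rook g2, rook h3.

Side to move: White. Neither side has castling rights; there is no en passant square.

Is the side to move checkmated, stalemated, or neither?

checkmate

White to move; white king on h1.
In check: yes, from the black rook on h3.
King squares — g1: attacked by Rg2; g2: attacked by Ne1; h2: attacked by Rg2.
Legal moves for White: none.
In check with no legal moves → checkmate.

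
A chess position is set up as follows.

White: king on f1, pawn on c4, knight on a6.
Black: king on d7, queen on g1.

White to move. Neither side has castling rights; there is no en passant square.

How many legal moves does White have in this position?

White to move; king on f1.
In check: yes, from the black queen on g1.
Legal moves: Ke2, Kxg1.
Count: 2.

2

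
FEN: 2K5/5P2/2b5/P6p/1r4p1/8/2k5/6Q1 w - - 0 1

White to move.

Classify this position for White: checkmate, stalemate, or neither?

neither

White to move; white king on c8.
In check: no.
Legal moves for White include: Kd8, Kc7, Qa7, Qb6, Qc5+, Qxg4, Qd4, Qg3, Qe3, Qh2+, Qg2+, Qf2+, Qh1, Qf1, Qe1, Qd1+, Qc1+, Qb1+, ... (list truncated; more exist).
White has legal moves and is not in check → neither.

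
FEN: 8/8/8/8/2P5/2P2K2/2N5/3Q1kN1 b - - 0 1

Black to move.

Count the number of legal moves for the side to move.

0

Black to move; king on f1.
In check: yes, from the white queen on d1.
Legal moves: none.
Count: 0.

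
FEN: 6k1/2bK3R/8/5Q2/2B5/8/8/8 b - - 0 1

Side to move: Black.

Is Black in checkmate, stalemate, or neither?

Black to move; black king on g8.
In check: yes, from the white bishop on c4.
King squares — f7: attacked by Bc4; g7: attacked by Rh7; h7: attacked by Qf5; f8: attacked by Qf5; h8: attacked by Rh7.
Legal moves for Black: none.
In check with no legal moves → checkmate.

checkmate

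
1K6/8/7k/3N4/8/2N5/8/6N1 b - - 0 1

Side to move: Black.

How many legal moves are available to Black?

5

Black to move; king on h6.
In check: no.
Legal moves: Kh7, Kg7, Kg6, Kh5, Kg5.
Count: 5.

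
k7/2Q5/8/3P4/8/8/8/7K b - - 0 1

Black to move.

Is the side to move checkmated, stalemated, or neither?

stalemate

Black to move; black king on a8.
In check: no.
King squares — a7: attacked by Qc7; b7: attacked by Qc7; b8: attacked by Qc7.
Legal moves for Black: none.
Not in check and no legal moves → stalemate.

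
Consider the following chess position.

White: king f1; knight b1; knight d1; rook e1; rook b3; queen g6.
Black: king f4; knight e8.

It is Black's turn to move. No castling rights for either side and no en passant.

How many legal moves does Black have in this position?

Black to move; king on f4.
In check: no.
Legal moves: Ng7, Nc7, Nf6, Nd6.
Count: 4.

4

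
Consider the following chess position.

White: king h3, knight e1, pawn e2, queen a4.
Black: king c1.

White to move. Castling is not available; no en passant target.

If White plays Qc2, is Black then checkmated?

After Qc2: black king on c1; in check: yes, from the white queen on c2.
King squares — b1: attacked by Qc2; d1: attacked by Qc2; b2: attacked by Qc2; c2: attacked by Ne1; d2: attacked by Qc2.
Black has no legal moves → checkmate.

yes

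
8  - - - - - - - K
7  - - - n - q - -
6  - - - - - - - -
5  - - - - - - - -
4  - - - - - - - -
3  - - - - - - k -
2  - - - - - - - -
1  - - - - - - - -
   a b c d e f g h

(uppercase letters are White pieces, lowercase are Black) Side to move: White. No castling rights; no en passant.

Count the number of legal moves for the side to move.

White to move; king on h8.
In check: no.
Legal moves: none.
Count: 0.

0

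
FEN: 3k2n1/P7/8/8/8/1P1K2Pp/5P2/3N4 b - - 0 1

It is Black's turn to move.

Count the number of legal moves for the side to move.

Black to move; king on d8.
In check: no.
Legal moves: Ne7, Nh6, Nf6, Ke8, Kc8, Ke7, Kd7, Kc7, h2.
Count: 9.

9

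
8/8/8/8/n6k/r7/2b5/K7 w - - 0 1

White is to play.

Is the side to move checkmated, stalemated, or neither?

White to move; white king on a1.
In check: yes, from the black rook on a3.
King squares — b1: attacked by Bc2; a2: attacked by Ra3; b2: attacked by Na4.
Legal moves for White: none.
In check with no legal moves → checkmate.

checkmate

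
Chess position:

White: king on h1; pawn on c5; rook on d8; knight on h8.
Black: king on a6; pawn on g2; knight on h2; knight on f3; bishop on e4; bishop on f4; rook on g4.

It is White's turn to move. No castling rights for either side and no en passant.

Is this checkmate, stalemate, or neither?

checkmate

White to move; white king on h1.
In check: yes, from the black pawn on g2.
King squares — g1: attacked by Nf3; g2: attacked by Rg4; h2: attacked by Nf3.
Legal moves for White: none.
In check with no legal moves → checkmate.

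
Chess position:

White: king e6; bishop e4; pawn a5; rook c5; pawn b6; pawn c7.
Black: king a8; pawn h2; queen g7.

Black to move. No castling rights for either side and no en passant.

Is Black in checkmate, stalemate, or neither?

checkmate

Black to move; black king on a8.
In check: yes, from the white bishop on e4.
King squares — a7: attacked by Pb6; b7: attacked by Be4; b8: attacked by Pc7.
Legal moves for Black: none.
In check with no legal moves → checkmate.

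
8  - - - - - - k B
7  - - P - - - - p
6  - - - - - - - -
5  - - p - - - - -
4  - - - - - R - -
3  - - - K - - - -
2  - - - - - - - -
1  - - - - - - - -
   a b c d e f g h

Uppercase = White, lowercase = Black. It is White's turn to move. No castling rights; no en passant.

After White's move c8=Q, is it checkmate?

After c8=Q: black king on g8; in check: yes, from the white queen on c8.
King squares — f7: attacked by Rf4; g7: attacked by Bh8; h7: own pawn; f8: attacked by Rf4; h8: attacked by Qc8.
Black has no legal moves → checkmate.

yes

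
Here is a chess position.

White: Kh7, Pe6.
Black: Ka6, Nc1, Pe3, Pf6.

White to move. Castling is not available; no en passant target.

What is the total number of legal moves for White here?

6

White to move; king on h7.
In check: no.
Legal moves: Kh8, Kg8, Kg7, Kh6, Kg6, e7.
Count: 6.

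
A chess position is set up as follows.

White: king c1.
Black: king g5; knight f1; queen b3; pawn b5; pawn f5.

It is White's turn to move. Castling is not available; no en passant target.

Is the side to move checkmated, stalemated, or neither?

White to move; white king on c1.
In check: no.
King squares — b1: attacked by Qb3; d1: attacked by Qb3; b2: attacked by Qb3; c2: attacked by Qb3; d2: attacked by Nf1.
Legal moves for White: none.
Not in check and no legal moves → stalemate.

stalemate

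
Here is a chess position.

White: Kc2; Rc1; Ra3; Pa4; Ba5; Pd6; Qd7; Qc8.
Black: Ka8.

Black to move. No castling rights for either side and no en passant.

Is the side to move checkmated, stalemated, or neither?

checkmate

Black to move; black king on a8.
In check: yes, from the white queen on c8.
King squares — a7: attacked by Qd7; b7: attacked by Qd7; b8: attacked by Qc8.
Legal moves for Black: none.
In check with no legal moves → checkmate.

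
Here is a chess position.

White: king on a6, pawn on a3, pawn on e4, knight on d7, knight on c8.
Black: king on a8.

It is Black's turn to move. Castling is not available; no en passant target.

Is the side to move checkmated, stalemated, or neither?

stalemate

Black to move; black king on a8.
In check: no.
King squares — a7: attacked by Ka6; b7: attacked by Ka6; b8: attacked by Nd7.
Legal moves for Black: none.
Not in check and no legal moves → stalemate.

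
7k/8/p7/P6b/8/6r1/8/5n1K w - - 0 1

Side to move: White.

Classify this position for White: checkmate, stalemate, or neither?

White to move; white king on h1.
In check: no.
King squares — g1: attacked by Rg3; g2: attacked by Rg3; h2: attacked by Nf1.
Legal moves for White: none.
Not in check and no legal moves → stalemate.

stalemate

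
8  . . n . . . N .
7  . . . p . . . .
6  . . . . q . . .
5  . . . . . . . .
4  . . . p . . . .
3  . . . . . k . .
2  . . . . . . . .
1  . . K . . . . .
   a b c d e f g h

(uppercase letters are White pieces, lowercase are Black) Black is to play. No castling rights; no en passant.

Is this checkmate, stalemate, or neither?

Black to move; black king on f3.
In check: no.
Legal moves for Black include: Ne7, Na7, Nd6, Nb6, Qxg8, Qe8, Qf7, Qe7, Qh6+, Qg6, Qf6, Qd6, Qc6+, Qb6, Qa6, Qf5, Qe5, Qd5, ... (list truncated; more exist).
Black has legal moves and is not in check → neither.

neither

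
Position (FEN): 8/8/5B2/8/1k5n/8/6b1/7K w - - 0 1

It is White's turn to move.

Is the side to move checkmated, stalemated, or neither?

neither

White to move; white king on h1.
In check: yes, from the black bishop on g2.
Legal moves for White: Kh2, Kg1.
White is in check but has 2 legal moves → neither.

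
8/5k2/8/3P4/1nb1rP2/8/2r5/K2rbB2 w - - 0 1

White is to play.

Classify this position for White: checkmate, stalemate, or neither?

White to move; white king on a1.
In check: yes, from the black rook on d1.
King squares — b1: attacked by Rd1; a2: attacked by Rc2; b2: attacked by Rc2.
Legal moves for White: none.
In check with no legal moves → checkmate.

checkmate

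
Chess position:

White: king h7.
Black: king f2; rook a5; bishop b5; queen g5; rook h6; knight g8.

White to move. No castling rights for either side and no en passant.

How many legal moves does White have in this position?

White to move; king on h7.
In check: yes, from the black rook on h6.
Legal moves: none.
Count: 0.

0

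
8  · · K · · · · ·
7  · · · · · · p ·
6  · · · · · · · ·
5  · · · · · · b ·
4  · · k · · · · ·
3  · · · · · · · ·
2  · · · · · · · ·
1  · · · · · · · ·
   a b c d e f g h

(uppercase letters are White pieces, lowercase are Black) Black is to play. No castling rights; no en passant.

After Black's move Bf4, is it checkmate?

After Bf4: white king on c8; in check: no.
White is not in check, so this cannot be checkmate.

no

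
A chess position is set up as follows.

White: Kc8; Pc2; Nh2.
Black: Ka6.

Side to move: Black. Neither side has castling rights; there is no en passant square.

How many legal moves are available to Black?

Black to move; king on a6.
In check: no.
Legal moves: Ka7, Kb6, Kb5, Ka5.
Count: 4.

4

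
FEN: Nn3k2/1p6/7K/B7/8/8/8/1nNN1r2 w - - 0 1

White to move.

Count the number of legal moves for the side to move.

White to move; king on h6.
In check: no.
Legal moves: Nc7, Nb6, Kh7, Kg6, Kh5, Kg5, Bd8, Bc7, Bb6, Bb4+, Bc3, Bd2, Be1, Ne3, Nc3, Nf2, Nb2, Nd3, Nb3, Ne2, Na2.
Count: 21.

21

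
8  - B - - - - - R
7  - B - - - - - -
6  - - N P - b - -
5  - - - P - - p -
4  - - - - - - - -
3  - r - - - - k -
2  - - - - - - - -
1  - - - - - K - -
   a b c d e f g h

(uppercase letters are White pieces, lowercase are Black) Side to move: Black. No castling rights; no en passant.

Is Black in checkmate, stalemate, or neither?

neither

Black to move; black king on g3.
In check: no.
Legal moves for Black include: Bxh8, Bd8, Bg7, Be7, Be5, Bd4, Bc3, Bb2, Ba1, Kg4, Kf4, Kf3, Rxb7, Rb6, Rb5, Rb4, Rf3+, Re3, ... (list truncated; more exist).
Black has legal moves and is not in check → neither.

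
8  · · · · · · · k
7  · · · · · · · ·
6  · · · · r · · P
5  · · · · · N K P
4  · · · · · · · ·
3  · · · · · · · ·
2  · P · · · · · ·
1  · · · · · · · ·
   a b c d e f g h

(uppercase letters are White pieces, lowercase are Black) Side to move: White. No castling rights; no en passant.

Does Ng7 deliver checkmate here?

no

After Ng7: black king on h8; in check: no.
Black is not in check, so this cannot be checkmate.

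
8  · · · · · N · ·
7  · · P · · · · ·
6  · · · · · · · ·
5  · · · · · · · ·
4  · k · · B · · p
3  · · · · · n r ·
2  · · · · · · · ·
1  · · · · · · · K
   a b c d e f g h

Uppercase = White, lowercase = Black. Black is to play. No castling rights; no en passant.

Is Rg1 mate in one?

After Rg1: white king on h1; in check: yes, from the black rook on g1.
King squares — g1: attacked by Nf3; g2: attacked by Rg1; h2: attacked by Nf3.
White has no legal moves → checkmate.

yes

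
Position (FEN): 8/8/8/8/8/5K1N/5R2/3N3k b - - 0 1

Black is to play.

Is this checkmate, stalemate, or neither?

stalemate

Black to move; black king on h1.
In check: no.
King squares — g1: attacked by Nh3; g2: attacked by Rf2; h2: attacked by Rf2.
Legal moves for Black: none.
Not in check and no legal moves → stalemate.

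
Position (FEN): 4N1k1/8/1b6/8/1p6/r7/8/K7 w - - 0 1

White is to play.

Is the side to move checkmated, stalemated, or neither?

White to move; white king on a1.
In check: yes, from the black rook on a3.
King squares — b1: available; a2: attacked by Ra3; b2: available.
Legal moves for White: Kb2, Kb1.
White is in check but has 2 legal moves → neither.

neither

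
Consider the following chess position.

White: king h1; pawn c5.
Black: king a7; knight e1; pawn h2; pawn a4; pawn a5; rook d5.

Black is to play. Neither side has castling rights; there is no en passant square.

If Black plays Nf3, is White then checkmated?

After Nf3: white king on h1; in check: no.
White is not in check, so this cannot be checkmate.

no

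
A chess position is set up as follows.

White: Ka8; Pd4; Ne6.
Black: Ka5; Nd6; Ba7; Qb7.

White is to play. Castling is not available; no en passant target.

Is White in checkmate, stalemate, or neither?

checkmate

White to move; white king on a8.
In check: yes, from the black queen on b7.
King squares — a7: attacked by Qb7; b7: attacked by Nd6; b8: attacked by Ba7.
Legal moves for White: none.
In check with no legal moves → checkmate.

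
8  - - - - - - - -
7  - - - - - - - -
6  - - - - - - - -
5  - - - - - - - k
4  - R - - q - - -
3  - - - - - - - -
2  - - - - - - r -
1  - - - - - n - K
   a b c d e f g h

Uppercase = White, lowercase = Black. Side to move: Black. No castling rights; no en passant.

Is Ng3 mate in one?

After Ng3: white king on h1; in check: yes, from the black knight on g3.
King squares — g1: attacked by Rg2; g2: attacked by Qe4; h2: attacked by Rg2.
White has no legal moves → checkmate.

yes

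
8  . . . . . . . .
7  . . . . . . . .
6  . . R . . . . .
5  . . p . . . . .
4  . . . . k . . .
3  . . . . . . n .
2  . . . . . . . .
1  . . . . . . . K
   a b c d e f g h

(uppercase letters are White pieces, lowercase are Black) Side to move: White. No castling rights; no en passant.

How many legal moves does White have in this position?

White to move; king on h1.
In check: yes, from the black knight on g3.
Legal moves: Kh2, Kg2, Kg1.
Count: 3.

3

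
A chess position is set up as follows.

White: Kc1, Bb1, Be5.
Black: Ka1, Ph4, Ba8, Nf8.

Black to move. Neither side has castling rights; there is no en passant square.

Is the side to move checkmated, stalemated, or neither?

checkmate

Black to move; black king on a1.
In check: yes, from the white bishop on e5.
King squares — b1: attacked by Kc1; a2: attacked by Bb1; b2: attacked by Kc1.
Legal moves for Black: none.
In check with no legal moves → checkmate.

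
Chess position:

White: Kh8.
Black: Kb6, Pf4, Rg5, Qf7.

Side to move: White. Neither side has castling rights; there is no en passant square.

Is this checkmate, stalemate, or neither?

stalemate

White to move; white king on h8.
In check: no.
King squares — g7: attacked by Rg5; h7: attacked by Qf7; g8: attacked by Rg5.
Legal moves for White: none.
Not in check and no legal moves → stalemate.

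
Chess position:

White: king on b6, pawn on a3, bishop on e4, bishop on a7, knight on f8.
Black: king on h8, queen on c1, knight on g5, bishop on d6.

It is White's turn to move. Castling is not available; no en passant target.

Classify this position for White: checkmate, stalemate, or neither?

White to move; white king on b6.
In check: no.
Legal moves for White include: Nh7, Nd7, Ng6+, Ne6, Bb8, Kb7, Ka6, Kb5, Ka5, Ba8, Bh7, Bb7, Bg6, Bc6, Bf5, Bd5, Bf3, Bd3, ... (list truncated; more exist).
White has legal moves and is not in check → neither.

neither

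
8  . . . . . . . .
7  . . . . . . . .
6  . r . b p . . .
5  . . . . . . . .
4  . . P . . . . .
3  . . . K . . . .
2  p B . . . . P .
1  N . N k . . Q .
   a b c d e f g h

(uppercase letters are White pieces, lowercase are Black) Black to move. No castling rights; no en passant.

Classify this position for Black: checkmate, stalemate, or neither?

checkmate

Black to move; black king on d1.
In check: yes, from the white queen on g1.
King squares — c1: attacked by Qg1; e1: attacked by Qg1; c2: attacked by Na1; d2: attacked by Kd3; e2: attacked by Nc1.
Legal moves for Black: none.
In check with no legal moves → checkmate.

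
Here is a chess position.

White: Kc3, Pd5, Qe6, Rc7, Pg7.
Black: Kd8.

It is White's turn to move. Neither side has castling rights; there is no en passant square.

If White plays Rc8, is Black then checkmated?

yes

After Rc8: black king on d8; in check: yes, from the white rook on c8.
King squares — c7: attacked by Rc8; d7: attacked by Qe6; e7: attacked by Qe6; c8: attacked by Qe6; e8: attacked by Qe6.
Black has no legal moves → checkmate.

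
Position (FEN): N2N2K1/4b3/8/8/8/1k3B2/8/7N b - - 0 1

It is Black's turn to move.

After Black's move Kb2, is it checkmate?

no

After Kb2: white king on g8; in check: no.
White is not in check, so this cannot be checkmate.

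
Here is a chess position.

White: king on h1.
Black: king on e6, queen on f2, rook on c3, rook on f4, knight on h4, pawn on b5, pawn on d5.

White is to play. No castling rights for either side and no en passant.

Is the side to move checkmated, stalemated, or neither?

White to move; white king on h1.
In check: no.
King squares — g1: attacked by Qf2; g2: attacked by Qf2; h2: attacked by Qf2.
Legal moves for White: none.
Not in check and no legal moves → stalemate.

stalemate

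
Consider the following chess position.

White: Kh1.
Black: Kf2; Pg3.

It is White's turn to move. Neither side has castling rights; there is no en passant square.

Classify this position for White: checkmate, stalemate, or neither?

White to move; white king on h1.
In check: no.
King squares — g1: attacked by Kf2; g2: attacked by Kf2; h2: attacked by Pg3.
Legal moves for White: none.
Not in check and no legal moves → stalemate.

stalemate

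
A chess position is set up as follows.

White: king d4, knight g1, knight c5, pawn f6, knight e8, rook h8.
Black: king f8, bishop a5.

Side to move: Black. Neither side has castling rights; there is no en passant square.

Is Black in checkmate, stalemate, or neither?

Black to move; black king on f8.
In check: yes, from the white rook on h8.
King squares — e7: attacked by Pf6; f7: available; g7: attacked by Pf6; e8: attacked by Rh8; g8: attacked by Rh8.
Legal moves for Black: Kf7.
Black is in check but has 1 legal move → neither.

neither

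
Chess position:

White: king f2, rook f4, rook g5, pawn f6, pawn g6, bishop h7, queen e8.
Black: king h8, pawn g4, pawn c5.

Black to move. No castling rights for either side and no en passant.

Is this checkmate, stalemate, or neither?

checkmate

Black to move; black king on h8.
In check: yes, from the white queen on e8.
King squares — g7: attacked by Pf6; h7: attacked by Pg6; g8: attacked by Bh7.
Legal moves for Black: none.
In check with no legal moves → checkmate.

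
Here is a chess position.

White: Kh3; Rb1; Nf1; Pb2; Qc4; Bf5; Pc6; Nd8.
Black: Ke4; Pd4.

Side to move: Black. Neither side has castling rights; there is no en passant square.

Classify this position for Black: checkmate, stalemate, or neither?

Black to move; black king on e4.
In check: yes, from the white bishop on f5.
King squares — d3: attacked by Qc4; e3: attacked by Nf1; f3: available; d4: own pawn; f4: available; d5: attacked by Qc4; e5: available; f5: available.
Legal moves for Black: Kxf5, Ke5, Kf4, Kf3.
Black is in check but has 4 legal moves → neither.

neither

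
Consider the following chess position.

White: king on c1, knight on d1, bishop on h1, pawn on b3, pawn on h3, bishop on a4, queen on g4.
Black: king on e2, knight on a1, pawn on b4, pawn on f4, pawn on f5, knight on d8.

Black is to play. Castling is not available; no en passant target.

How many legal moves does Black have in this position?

5

Black to move; king on e2.
In check: yes, from the white queen on g4.
Legal moves: Kd3, Kf1, Ke1, fxg4, f3.
Count: 5.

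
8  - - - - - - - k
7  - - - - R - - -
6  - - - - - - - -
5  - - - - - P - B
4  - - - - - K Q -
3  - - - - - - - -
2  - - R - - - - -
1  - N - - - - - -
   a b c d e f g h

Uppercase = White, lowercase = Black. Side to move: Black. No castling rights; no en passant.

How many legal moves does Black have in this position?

Black to move; king on h8.
In check: no.
Legal moves: none.
Count: 0.

0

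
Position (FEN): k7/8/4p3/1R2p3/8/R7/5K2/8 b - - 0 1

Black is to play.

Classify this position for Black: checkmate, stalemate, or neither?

Black to move; black king on a8.
In check: yes, from the white rook on a3.
King squares — a7: attacked by Ra3; b7: attacked by Rb5; b8: attacked by Rb5.
Legal moves for Black: none.
In check with no legal moves → checkmate.

checkmate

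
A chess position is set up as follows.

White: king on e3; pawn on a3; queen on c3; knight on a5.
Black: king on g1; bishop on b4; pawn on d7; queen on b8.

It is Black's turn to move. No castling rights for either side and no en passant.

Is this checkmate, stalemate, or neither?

Black to move; black king on g1.
In check: no.
Legal moves for Black include: Qh8, Qg8, Qf8, Qe8+, Qd8, Qc8, Qa8, Qc7, Qb7, Qa7+, Qd6, Qb6+, Qe5+, Qb5, Qf4+, Qg3+, Qh2, Bf8, ... (list truncated; more exist).
Black has legal moves and is not in check → neither.

neither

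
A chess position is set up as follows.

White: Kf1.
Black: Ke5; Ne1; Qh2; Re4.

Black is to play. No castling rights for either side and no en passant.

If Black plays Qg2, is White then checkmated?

yes

After Qg2: white king on f1; in check: yes, from the black queen on g2.
King squares — e1: attacked by Re4; g1: attacked by Qg2; e2: attacked by Qg2; f2: attacked by Qg2; g2: attacked by Ne1.
White has no legal moves → checkmate.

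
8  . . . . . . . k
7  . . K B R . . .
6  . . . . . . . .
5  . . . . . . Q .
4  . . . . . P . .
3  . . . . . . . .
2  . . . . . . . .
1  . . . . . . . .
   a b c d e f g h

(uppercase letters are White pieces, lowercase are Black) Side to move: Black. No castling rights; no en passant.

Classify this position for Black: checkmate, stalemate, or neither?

stalemate

Black to move; black king on h8.
In check: no.
King squares — g7: attacked by Qg5; h7: attacked by Re7; g8: attacked by Qg5.
Legal moves for Black: none.
Not in check and no legal moves → stalemate.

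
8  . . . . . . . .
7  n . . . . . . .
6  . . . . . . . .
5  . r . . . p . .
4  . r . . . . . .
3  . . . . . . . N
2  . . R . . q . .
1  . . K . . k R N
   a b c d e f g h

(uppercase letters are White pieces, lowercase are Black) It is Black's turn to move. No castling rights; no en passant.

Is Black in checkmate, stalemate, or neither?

neither

Black to move; black king on f1.
In check: yes, from the white rook on g1.
Legal moves for Black: Qxg1.
Black is in check but has 1 legal move → neither.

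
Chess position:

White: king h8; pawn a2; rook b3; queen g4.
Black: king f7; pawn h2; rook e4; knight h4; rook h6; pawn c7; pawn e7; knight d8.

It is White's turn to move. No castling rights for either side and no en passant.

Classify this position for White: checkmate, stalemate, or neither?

checkmate

White to move; white king on h8.
In check: yes, from the black rook on h6.
King squares — g7: attacked by Kf7; h7: attacked by Rh6; g8: attacked by Kf7.
Legal moves for White: none.
In check with no legal moves → checkmate.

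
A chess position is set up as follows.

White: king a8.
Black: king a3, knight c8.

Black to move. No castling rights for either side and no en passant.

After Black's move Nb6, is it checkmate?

After Nb6: white king on a8; in check: yes, from the black knight on b6.
White has 3 legal replies: Kb8, Kb7, Ka7.
In check but a legal move exists → not checkmate.

no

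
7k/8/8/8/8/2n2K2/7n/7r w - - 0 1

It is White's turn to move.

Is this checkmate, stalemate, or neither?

White to move; white king on f3.
In check: yes, from the black knight on h2.
Legal moves for White: Kf4, Kg3, Ke3, Kg2, Kf2.
White is in check but has 5 legal moves → neither.

neither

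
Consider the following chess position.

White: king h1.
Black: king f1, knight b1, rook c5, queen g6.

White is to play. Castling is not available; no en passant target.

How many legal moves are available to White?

1

White to move; king on h1.
In check: no.
Legal moves: Kh2.
Count: 1.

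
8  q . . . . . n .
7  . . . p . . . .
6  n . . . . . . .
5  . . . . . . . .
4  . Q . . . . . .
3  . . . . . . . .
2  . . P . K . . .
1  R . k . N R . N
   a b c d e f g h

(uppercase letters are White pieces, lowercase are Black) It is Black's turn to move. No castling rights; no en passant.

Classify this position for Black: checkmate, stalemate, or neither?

Black to move; black king on c1.
In check: yes, from the white rook on a1.
King squares — b1: attacked by Ra1; d1: attacked by Ra1; b2: attacked by Qb4; c2: attacked by Ne1; d2: attacked by Ke2.
Legal moves for Black: none.
In check with no legal moves → checkmate.

checkmate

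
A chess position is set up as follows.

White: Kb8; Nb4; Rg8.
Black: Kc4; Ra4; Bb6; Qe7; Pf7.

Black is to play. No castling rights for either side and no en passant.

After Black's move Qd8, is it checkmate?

After Qd8: white king on b8; in check: yes, from the black queen on d8.
White has 2 legal replies: Kb7, Rxd8.
In check but a legal move exists → not checkmate.

no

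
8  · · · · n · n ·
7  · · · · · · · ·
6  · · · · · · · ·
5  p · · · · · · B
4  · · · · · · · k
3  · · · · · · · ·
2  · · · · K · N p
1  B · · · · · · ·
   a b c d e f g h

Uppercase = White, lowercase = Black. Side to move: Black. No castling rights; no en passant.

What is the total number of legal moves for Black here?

4

Black to move; king on h4.
In check: yes, from the white knight on g2.
Legal moves: Kxh5, Kg5, Kh3, Kg3.
Count: 4.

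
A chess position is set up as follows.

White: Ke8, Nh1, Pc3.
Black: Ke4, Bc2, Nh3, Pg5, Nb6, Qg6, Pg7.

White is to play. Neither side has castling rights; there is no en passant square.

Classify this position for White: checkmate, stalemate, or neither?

White to move; white king on e8.
In check: yes, from the black queen on g6.
Legal moves for White: Kf8, Kd8, Ke7.
White is in check but has 3 legal moves → neither.

neither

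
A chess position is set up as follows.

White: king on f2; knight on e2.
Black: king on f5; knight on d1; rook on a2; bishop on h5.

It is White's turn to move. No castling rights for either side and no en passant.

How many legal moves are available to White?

5

White to move; king on f2.
In check: yes, from the black knight on d1.
Legal moves: Kg3, Kg2, Kg1, Kf1, Ke1.
Count: 5.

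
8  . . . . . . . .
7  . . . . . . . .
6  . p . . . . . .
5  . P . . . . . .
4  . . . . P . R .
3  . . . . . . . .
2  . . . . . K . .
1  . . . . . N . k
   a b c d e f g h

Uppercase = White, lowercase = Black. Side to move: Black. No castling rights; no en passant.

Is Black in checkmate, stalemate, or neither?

stalemate

Black to move; black king on h1.
In check: no.
King squares — g1: attacked by Kf2; g2: attacked by Kf2; h2: attacked by Nf1.
Legal moves for Black: none.
Not in check and no legal moves → stalemate.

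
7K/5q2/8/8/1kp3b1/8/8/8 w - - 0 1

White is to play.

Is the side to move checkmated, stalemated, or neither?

stalemate

White to move; white king on h8.
In check: no.
King squares — g7: attacked by Qf7; h7: attacked by Qf7; g8: attacked by Qf7.
Legal moves for White: none.
Not in check and no legal moves → stalemate.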